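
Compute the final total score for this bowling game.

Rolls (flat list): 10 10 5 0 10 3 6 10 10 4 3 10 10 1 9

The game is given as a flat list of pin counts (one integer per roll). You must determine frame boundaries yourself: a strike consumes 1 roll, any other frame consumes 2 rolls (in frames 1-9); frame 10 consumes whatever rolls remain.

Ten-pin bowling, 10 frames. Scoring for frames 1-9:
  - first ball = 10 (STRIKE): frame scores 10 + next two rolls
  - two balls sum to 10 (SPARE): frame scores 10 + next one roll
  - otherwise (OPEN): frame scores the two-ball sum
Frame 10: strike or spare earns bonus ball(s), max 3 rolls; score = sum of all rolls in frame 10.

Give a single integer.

Frame 1: STRIKE. 10 + next two rolls (10+5) = 25. Cumulative: 25
Frame 2: STRIKE. 10 + next two rolls (5+0) = 15. Cumulative: 40
Frame 3: OPEN (5+0=5). Cumulative: 45
Frame 4: STRIKE. 10 + next two rolls (3+6) = 19. Cumulative: 64
Frame 5: OPEN (3+6=9). Cumulative: 73
Frame 6: STRIKE. 10 + next two rolls (10+4) = 24. Cumulative: 97
Frame 7: STRIKE. 10 + next two rolls (4+3) = 17. Cumulative: 114
Frame 8: OPEN (4+3=7). Cumulative: 121
Frame 9: STRIKE. 10 + next two rolls (10+1) = 21. Cumulative: 142
Frame 10: STRIKE. Sum of all frame-10 rolls (10+1+9) = 20. Cumulative: 162

Answer: 162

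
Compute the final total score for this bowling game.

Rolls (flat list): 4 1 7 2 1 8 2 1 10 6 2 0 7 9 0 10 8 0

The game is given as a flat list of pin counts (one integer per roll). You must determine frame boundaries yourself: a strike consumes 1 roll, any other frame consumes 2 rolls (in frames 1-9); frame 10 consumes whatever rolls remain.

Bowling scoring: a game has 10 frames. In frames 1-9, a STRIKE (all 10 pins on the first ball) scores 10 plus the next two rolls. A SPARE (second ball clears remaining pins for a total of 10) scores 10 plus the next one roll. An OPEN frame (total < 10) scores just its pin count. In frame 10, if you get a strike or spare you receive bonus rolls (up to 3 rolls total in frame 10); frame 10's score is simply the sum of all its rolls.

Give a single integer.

Answer: 94

Derivation:
Frame 1: OPEN (4+1=5). Cumulative: 5
Frame 2: OPEN (7+2=9). Cumulative: 14
Frame 3: OPEN (1+8=9). Cumulative: 23
Frame 4: OPEN (2+1=3). Cumulative: 26
Frame 5: STRIKE. 10 + next two rolls (6+2) = 18. Cumulative: 44
Frame 6: OPEN (6+2=8). Cumulative: 52
Frame 7: OPEN (0+7=7). Cumulative: 59
Frame 8: OPEN (9+0=9). Cumulative: 68
Frame 9: STRIKE. 10 + next two rolls (8+0) = 18. Cumulative: 86
Frame 10: OPEN. Sum of all frame-10 rolls (8+0) = 8. Cumulative: 94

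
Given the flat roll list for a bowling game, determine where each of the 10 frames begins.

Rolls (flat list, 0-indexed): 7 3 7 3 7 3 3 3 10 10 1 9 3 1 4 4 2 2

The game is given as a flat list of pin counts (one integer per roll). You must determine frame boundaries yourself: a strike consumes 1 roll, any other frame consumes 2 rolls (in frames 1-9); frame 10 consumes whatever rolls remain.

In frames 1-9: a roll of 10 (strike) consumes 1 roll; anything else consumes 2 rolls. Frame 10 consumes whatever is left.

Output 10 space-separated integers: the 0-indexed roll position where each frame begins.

Answer: 0 2 4 6 8 9 10 12 14 16

Derivation:
Frame 1 starts at roll index 0: rolls=7,3 (sum=10), consumes 2 rolls
Frame 2 starts at roll index 2: rolls=7,3 (sum=10), consumes 2 rolls
Frame 3 starts at roll index 4: rolls=7,3 (sum=10), consumes 2 rolls
Frame 4 starts at roll index 6: rolls=3,3 (sum=6), consumes 2 rolls
Frame 5 starts at roll index 8: roll=10 (strike), consumes 1 roll
Frame 6 starts at roll index 9: roll=10 (strike), consumes 1 roll
Frame 7 starts at roll index 10: rolls=1,9 (sum=10), consumes 2 rolls
Frame 8 starts at roll index 12: rolls=3,1 (sum=4), consumes 2 rolls
Frame 9 starts at roll index 14: rolls=4,4 (sum=8), consumes 2 rolls
Frame 10 starts at roll index 16: 2 remaining rolls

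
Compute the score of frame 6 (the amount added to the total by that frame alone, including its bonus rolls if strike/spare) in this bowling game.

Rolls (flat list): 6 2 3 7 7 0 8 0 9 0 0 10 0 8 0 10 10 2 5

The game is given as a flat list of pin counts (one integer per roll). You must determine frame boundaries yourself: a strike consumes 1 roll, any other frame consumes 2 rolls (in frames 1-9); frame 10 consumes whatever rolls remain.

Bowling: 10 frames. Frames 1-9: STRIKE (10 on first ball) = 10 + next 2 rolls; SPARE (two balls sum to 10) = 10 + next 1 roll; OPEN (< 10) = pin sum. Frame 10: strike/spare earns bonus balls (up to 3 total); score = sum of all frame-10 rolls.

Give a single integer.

Frame 1: OPEN (6+2=8). Cumulative: 8
Frame 2: SPARE (3+7=10). 10 + next roll (7) = 17. Cumulative: 25
Frame 3: OPEN (7+0=7). Cumulative: 32
Frame 4: OPEN (8+0=8). Cumulative: 40
Frame 5: OPEN (9+0=9). Cumulative: 49
Frame 6: SPARE (0+10=10). 10 + next roll (0) = 10. Cumulative: 59
Frame 7: OPEN (0+8=8). Cumulative: 67
Frame 8: SPARE (0+10=10). 10 + next roll (10) = 20. Cumulative: 87

Answer: 10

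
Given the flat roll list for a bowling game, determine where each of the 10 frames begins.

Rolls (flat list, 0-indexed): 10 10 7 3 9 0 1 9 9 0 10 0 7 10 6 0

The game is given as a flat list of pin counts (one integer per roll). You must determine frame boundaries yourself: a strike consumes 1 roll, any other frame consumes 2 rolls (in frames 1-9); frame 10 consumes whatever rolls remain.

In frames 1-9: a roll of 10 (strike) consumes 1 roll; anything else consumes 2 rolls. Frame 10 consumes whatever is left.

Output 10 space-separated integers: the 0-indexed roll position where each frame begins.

Answer: 0 1 2 4 6 8 10 11 13 14

Derivation:
Frame 1 starts at roll index 0: roll=10 (strike), consumes 1 roll
Frame 2 starts at roll index 1: roll=10 (strike), consumes 1 roll
Frame 3 starts at roll index 2: rolls=7,3 (sum=10), consumes 2 rolls
Frame 4 starts at roll index 4: rolls=9,0 (sum=9), consumes 2 rolls
Frame 5 starts at roll index 6: rolls=1,9 (sum=10), consumes 2 rolls
Frame 6 starts at roll index 8: rolls=9,0 (sum=9), consumes 2 rolls
Frame 7 starts at roll index 10: roll=10 (strike), consumes 1 roll
Frame 8 starts at roll index 11: rolls=0,7 (sum=7), consumes 2 rolls
Frame 9 starts at roll index 13: roll=10 (strike), consumes 1 roll
Frame 10 starts at roll index 14: 2 remaining rolls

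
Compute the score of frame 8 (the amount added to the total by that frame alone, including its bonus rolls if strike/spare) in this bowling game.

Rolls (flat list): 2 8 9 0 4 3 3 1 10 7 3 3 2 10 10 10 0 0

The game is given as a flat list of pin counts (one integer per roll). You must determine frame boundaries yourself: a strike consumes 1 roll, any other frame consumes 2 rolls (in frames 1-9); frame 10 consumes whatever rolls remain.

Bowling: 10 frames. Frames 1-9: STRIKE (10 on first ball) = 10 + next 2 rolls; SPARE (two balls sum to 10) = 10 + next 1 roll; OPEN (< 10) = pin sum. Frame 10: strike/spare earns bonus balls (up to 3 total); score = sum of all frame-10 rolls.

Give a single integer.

Answer: 30

Derivation:
Frame 1: SPARE (2+8=10). 10 + next roll (9) = 19. Cumulative: 19
Frame 2: OPEN (9+0=9). Cumulative: 28
Frame 3: OPEN (4+3=7). Cumulative: 35
Frame 4: OPEN (3+1=4). Cumulative: 39
Frame 5: STRIKE. 10 + next two rolls (7+3) = 20. Cumulative: 59
Frame 6: SPARE (7+3=10). 10 + next roll (3) = 13. Cumulative: 72
Frame 7: OPEN (3+2=5). Cumulative: 77
Frame 8: STRIKE. 10 + next two rolls (10+10) = 30. Cumulative: 107
Frame 9: STRIKE. 10 + next two rolls (10+0) = 20. Cumulative: 127
Frame 10: STRIKE. Sum of all frame-10 rolls (10+0+0) = 10. Cumulative: 137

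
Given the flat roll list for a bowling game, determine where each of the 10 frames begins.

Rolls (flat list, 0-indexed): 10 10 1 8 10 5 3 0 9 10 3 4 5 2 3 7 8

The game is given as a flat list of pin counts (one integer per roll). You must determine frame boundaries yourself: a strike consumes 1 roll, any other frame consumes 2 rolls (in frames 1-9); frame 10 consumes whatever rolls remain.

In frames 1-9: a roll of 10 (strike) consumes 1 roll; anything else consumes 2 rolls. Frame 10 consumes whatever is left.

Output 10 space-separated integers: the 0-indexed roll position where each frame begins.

Answer: 0 1 2 4 5 7 9 10 12 14

Derivation:
Frame 1 starts at roll index 0: roll=10 (strike), consumes 1 roll
Frame 2 starts at roll index 1: roll=10 (strike), consumes 1 roll
Frame 3 starts at roll index 2: rolls=1,8 (sum=9), consumes 2 rolls
Frame 4 starts at roll index 4: roll=10 (strike), consumes 1 roll
Frame 5 starts at roll index 5: rolls=5,3 (sum=8), consumes 2 rolls
Frame 6 starts at roll index 7: rolls=0,9 (sum=9), consumes 2 rolls
Frame 7 starts at roll index 9: roll=10 (strike), consumes 1 roll
Frame 8 starts at roll index 10: rolls=3,4 (sum=7), consumes 2 rolls
Frame 9 starts at roll index 12: rolls=5,2 (sum=7), consumes 2 rolls
Frame 10 starts at roll index 14: 3 remaining rolls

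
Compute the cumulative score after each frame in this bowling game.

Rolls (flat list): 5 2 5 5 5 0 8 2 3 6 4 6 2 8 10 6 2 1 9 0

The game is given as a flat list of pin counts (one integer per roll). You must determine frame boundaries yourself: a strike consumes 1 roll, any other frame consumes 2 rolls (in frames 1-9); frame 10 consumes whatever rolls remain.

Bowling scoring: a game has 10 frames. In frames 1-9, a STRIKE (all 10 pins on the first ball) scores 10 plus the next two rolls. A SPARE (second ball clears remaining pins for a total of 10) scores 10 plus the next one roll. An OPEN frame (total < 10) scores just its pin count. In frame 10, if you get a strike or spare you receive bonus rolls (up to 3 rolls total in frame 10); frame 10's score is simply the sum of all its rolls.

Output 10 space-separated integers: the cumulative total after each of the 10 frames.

Frame 1: OPEN (5+2=7). Cumulative: 7
Frame 2: SPARE (5+5=10). 10 + next roll (5) = 15. Cumulative: 22
Frame 3: OPEN (5+0=5). Cumulative: 27
Frame 4: SPARE (8+2=10). 10 + next roll (3) = 13. Cumulative: 40
Frame 5: OPEN (3+6=9). Cumulative: 49
Frame 6: SPARE (4+6=10). 10 + next roll (2) = 12. Cumulative: 61
Frame 7: SPARE (2+8=10). 10 + next roll (10) = 20. Cumulative: 81
Frame 8: STRIKE. 10 + next two rolls (6+2) = 18. Cumulative: 99
Frame 9: OPEN (6+2=8). Cumulative: 107
Frame 10: SPARE. Sum of all frame-10 rolls (1+9+0) = 10. Cumulative: 117

Answer: 7 22 27 40 49 61 81 99 107 117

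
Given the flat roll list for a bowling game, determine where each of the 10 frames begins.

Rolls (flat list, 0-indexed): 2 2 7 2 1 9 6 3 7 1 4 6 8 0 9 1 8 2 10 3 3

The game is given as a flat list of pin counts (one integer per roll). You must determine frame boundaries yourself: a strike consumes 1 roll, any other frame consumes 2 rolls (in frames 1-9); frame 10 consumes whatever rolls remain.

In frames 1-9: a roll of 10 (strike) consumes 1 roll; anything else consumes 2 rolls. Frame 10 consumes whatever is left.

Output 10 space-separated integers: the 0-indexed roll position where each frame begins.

Frame 1 starts at roll index 0: rolls=2,2 (sum=4), consumes 2 rolls
Frame 2 starts at roll index 2: rolls=7,2 (sum=9), consumes 2 rolls
Frame 3 starts at roll index 4: rolls=1,9 (sum=10), consumes 2 rolls
Frame 4 starts at roll index 6: rolls=6,3 (sum=9), consumes 2 rolls
Frame 5 starts at roll index 8: rolls=7,1 (sum=8), consumes 2 rolls
Frame 6 starts at roll index 10: rolls=4,6 (sum=10), consumes 2 rolls
Frame 7 starts at roll index 12: rolls=8,0 (sum=8), consumes 2 rolls
Frame 8 starts at roll index 14: rolls=9,1 (sum=10), consumes 2 rolls
Frame 9 starts at roll index 16: rolls=8,2 (sum=10), consumes 2 rolls
Frame 10 starts at roll index 18: 3 remaining rolls

Answer: 0 2 4 6 8 10 12 14 16 18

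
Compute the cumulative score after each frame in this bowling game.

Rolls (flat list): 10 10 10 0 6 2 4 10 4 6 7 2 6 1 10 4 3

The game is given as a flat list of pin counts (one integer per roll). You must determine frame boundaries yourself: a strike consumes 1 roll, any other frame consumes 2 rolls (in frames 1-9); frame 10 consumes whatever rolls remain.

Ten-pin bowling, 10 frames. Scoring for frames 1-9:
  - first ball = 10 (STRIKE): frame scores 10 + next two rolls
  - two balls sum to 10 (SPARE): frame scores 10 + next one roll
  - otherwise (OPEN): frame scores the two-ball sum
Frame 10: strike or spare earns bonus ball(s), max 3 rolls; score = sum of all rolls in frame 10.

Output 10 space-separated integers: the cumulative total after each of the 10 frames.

Answer: 30 50 66 72 78 98 115 124 131 148

Derivation:
Frame 1: STRIKE. 10 + next two rolls (10+10) = 30. Cumulative: 30
Frame 2: STRIKE. 10 + next two rolls (10+0) = 20. Cumulative: 50
Frame 3: STRIKE. 10 + next two rolls (0+6) = 16. Cumulative: 66
Frame 4: OPEN (0+6=6). Cumulative: 72
Frame 5: OPEN (2+4=6). Cumulative: 78
Frame 6: STRIKE. 10 + next two rolls (4+6) = 20. Cumulative: 98
Frame 7: SPARE (4+6=10). 10 + next roll (7) = 17. Cumulative: 115
Frame 8: OPEN (7+2=9). Cumulative: 124
Frame 9: OPEN (6+1=7). Cumulative: 131
Frame 10: STRIKE. Sum of all frame-10 rolls (10+4+3) = 17. Cumulative: 148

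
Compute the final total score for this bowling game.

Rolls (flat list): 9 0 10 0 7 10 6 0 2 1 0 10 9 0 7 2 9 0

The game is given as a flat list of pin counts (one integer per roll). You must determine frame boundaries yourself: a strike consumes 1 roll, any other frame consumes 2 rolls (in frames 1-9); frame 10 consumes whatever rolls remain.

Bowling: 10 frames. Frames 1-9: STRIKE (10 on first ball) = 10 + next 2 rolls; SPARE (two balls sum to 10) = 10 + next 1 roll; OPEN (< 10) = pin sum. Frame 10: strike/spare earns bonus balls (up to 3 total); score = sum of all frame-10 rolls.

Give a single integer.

Frame 1: OPEN (9+0=9). Cumulative: 9
Frame 2: STRIKE. 10 + next two rolls (0+7) = 17. Cumulative: 26
Frame 3: OPEN (0+7=7). Cumulative: 33
Frame 4: STRIKE. 10 + next two rolls (6+0) = 16. Cumulative: 49
Frame 5: OPEN (6+0=6). Cumulative: 55
Frame 6: OPEN (2+1=3). Cumulative: 58
Frame 7: SPARE (0+10=10). 10 + next roll (9) = 19. Cumulative: 77
Frame 8: OPEN (9+0=9). Cumulative: 86
Frame 9: OPEN (7+2=9). Cumulative: 95
Frame 10: OPEN. Sum of all frame-10 rolls (9+0) = 9. Cumulative: 104

Answer: 104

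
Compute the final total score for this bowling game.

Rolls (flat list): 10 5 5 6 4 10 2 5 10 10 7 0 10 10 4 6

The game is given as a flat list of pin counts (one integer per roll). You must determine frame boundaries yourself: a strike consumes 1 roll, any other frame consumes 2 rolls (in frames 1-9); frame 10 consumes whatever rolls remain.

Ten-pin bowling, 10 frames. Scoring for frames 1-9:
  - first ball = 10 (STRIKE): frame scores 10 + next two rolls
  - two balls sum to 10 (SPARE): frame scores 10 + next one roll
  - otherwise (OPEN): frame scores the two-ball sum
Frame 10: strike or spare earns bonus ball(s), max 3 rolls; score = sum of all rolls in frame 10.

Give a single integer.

Frame 1: STRIKE. 10 + next two rolls (5+5) = 20. Cumulative: 20
Frame 2: SPARE (5+5=10). 10 + next roll (6) = 16. Cumulative: 36
Frame 3: SPARE (6+4=10). 10 + next roll (10) = 20. Cumulative: 56
Frame 4: STRIKE. 10 + next two rolls (2+5) = 17. Cumulative: 73
Frame 5: OPEN (2+5=7). Cumulative: 80
Frame 6: STRIKE. 10 + next two rolls (10+7) = 27. Cumulative: 107
Frame 7: STRIKE. 10 + next two rolls (7+0) = 17. Cumulative: 124
Frame 8: OPEN (7+0=7). Cumulative: 131
Frame 9: STRIKE. 10 + next two rolls (10+4) = 24. Cumulative: 155
Frame 10: STRIKE. Sum of all frame-10 rolls (10+4+6) = 20. Cumulative: 175

Answer: 175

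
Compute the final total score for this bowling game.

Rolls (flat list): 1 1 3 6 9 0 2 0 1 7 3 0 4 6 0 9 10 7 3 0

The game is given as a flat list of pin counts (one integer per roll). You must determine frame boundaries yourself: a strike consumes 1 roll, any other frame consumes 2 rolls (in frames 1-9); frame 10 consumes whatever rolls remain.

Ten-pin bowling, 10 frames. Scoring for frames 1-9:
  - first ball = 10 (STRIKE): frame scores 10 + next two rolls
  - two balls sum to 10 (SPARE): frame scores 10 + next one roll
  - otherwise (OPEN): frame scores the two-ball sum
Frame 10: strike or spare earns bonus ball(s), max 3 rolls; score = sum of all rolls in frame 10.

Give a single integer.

Frame 1: OPEN (1+1=2). Cumulative: 2
Frame 2: OPEN (3+6=9). Cumulative: 11
Frame 3: OPEN (9+0=9). Cumulative: 20
Frame 4: OPEN (2+0=2). Cumulative: 22
Frame 5: OPEN (1+7=8). Cumulative: 30
Frame 6: OPEN (3+0=3). Cumulative: 33
Frame 7: SPARE (4+6=10). 10 + next roll (0) = 10. Cumulative: 43
Frame 8: OPEN (0+9=9). Cumulative: 52
Frame 9: STRIKE. 10 + next two rolls (7+3) = 20. Cumulative: 72
Frame 10: SPARE. Sum of all frame-10 rolls (7+3+0) = 10. Cumulative: 82

Answer: 82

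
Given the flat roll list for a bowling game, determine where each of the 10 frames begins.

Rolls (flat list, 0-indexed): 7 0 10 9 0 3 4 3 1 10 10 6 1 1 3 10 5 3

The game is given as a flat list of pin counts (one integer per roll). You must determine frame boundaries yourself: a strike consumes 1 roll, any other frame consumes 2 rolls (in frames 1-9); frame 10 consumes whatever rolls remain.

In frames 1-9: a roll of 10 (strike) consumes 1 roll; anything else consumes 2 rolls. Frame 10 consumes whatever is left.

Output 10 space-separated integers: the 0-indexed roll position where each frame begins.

Answer: 0 2 3 5 7 9 10 11 13 15

Derivation:
Frame 1 starts at roll index 0: rolls=7,0 (sum=7), consumes 2 rolls
Frame 2 starts at roll index 2: roll=10 (strike), consumes 1 roll
Frame 3 starts at roll index 3: rolls=9,0 (sum=9), consumes 2 rolls
Frame 4 starts at roll index 5: rolls=3,4 (sum=7), consumes 2 rolls
Frame 5 starts at roll index 7: rolls=3,1 (sum=4), consumes 2 rolls
Frame 6 starts at roll index 9: roll=10 (strike), consumes 1 roll
Frame 7 starts at roll index 10: roll=10 (strike), consumes 1 roll
Frame 8 starts at roll index 11: rolls=6,1 (sum=7), consumes 2 rolls
Frame 9 starts at roll index 13: rolls=1,3 (sum=4), consumes 2 rolls
Frame 10 starts at roll index 15: 3 remaining rolls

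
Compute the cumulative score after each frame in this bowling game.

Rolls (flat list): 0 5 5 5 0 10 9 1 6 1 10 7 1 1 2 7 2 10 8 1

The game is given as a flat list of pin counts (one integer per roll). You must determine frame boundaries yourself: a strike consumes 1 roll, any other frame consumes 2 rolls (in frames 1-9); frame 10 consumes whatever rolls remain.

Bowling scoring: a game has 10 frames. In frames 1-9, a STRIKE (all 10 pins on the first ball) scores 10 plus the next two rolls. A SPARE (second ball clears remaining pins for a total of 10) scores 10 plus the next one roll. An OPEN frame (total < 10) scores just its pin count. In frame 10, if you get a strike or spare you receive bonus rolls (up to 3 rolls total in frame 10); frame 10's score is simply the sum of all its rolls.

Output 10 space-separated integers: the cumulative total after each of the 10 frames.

Frame 1: OPEN (0+5=5). Cumulative: 5
Frame 2: SPARE (5+5=10). 10 + next roll (0) = 10. Cumulative: 15
Frame 3: SPARE (0+10=10). 10 + next roll (9) = 19. Cumulative: 34
Frame 4: SPARE (9+1=10). 10 + next roll (6) = 16. Cumulative: 50
Frame 5: OPEN (6+1=7). Cumulative: 57
Frame 6: STRIKE. 10 + next two rolls (7+1) = 18. Cumulative: 75
Frame 7: OPEN (7+1=8). Cumulative: 83
Frame 8: OPEN (1+2=3). Cumulative: 86
Frame 9: OPEN (7+2=9). Cumulative: 95
Frame 10: STRIKE. Sum of all frame-10 rolls (10+8+1) = 19. Cumulative: 114

Answer: 5 15 34 50 57 75 83 86 95 114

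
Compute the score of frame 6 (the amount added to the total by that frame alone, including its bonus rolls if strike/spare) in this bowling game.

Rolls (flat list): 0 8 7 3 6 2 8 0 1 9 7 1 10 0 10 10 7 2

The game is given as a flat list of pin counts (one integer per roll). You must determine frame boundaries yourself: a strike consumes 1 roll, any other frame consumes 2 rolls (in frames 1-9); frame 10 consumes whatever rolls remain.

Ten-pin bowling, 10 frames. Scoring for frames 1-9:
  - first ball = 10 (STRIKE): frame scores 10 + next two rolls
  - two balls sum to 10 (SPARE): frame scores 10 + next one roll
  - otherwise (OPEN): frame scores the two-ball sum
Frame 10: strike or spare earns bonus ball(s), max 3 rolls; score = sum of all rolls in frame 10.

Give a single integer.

Frame 1: OPEN (0+8=8). Cumulative: 8
Frame 2: SPARE (7+3=10). 10 + next roll (6) = 16. Cumulative: 24
Frame 3: OPEN (6+2=8). Cumulative: 32
Frame 4: OPEN (8+0=8). Cumulative: 40
Frame 5: SPARE (1+9=10). 10 + next roll (7) = 17. Cumulative: 57
Frame 6: OPEN (7+1=8). Cumulative: 65
Frame 7: STRIKE. 10 + next two rolls (0+10) = 20. Cumulative: 85
Frame 8: SPARE (0+10=10). 10 + next roll (10) = 20. Cumulative: 105

Answer: 8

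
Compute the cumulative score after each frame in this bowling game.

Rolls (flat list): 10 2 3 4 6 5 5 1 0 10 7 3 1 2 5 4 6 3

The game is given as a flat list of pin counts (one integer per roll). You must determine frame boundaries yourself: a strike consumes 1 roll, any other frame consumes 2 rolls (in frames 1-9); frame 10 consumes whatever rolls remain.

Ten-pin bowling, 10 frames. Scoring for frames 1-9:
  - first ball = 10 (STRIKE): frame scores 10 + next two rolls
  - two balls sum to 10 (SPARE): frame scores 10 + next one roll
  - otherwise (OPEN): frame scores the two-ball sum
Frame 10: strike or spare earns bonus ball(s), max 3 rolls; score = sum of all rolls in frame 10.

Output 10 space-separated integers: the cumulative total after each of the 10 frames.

Answer: 15 20 35 46 47 67 78 81 90 99

Derivation:
Frame 1: STRIKE. 10 + next two rolls (2+3) = 15. Cumulative: 15
Frame 2: OPEN (2+3=5). Cumulative: 20
Frame 3: SPARE (4+6=10). 10 + next roll (5) = 15. Cumulative: 35
Frame 4: SPARE (5+5=10). 10 + next roll (1) = 11. Cumulative: 46
Frame 5: OPEN (1+0=1). Cumulative: 47
Frame 6: STRIKE. 10 + next two rolls (7+3) = 20. Cumulative: 67
Frame 7: SPARE (7+3=10). 10 + next roll (1) = 11. Cumulative: 78
Frame 8: OPEN (1+2=3). Cumulative: 81
Frame 9: OPEN (5+4=9). Cumulative: 90
Frame 10: OPEN. Sum of all frame-10 rolls (6+3) = 9. Cumulative: 99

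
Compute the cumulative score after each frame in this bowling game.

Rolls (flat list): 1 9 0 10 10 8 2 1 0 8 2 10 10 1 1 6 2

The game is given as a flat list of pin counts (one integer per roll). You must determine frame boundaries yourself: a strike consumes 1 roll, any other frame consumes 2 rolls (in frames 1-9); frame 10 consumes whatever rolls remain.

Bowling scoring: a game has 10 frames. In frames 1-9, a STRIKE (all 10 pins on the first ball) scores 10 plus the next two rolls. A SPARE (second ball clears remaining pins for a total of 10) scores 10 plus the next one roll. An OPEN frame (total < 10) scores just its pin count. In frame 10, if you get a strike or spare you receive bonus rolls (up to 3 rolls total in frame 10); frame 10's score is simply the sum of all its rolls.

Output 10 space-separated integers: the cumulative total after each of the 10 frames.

Answer: 10 30 50 61 62 82 103 115 117 125

Derivation:
Frame 1: SPARE (1+9=10). 10 + next roll (0) = 10. Cumulative: 10
Frame 2: SPARE (0+10=10). 10 + next roll (10) = 20. Cumulative: 30
Frame 3: STRIKE. 10 + next two rolls (8+2) = 20. Cumulative: 50
Frame 4: SPARE (8+2=10). 10 + next roll (1) = 11. Cumulative: 61
Frame 5: OPEN (1+0=1). Cumulative: 62
Frame 6: SPARE (8+2=10). 10 + next roll (10) = 20. Cumulative: 82
Frame 7: STRIKE. 10 + next two rolls (10+1) = 21. Cumulative: 103
Frame 8: STRIKE. 10 + next two rolls (1+1) = 12. Cumulative: 115
Frame 9: OPEN (1+1=2). Cumulative: 117
Frame 10: OPEN. Sum of all frame-10 rolls (6+2) = 8. Cumulative: 125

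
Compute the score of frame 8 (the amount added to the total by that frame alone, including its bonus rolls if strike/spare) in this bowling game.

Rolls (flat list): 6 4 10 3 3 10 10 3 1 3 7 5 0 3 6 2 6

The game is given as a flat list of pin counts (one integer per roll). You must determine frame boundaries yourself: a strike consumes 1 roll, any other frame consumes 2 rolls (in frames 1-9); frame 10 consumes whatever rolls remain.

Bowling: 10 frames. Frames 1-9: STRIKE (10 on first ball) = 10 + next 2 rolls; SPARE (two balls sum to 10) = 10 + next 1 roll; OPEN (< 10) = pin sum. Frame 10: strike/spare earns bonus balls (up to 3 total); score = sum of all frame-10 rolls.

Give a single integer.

Answer: 5

Derivation:
Frame 1: SPARE (6+4=10). 10 + next roll (10) = 20. Cumulative: 20
Frame 2: STRIKE. 10 + next two rolls (3+3) = 16. Cumulative: 36
Frame 3: OPEN (3+3=6). Cumulative: 42
Frame 4: STRIKE. 10 + next two rolls (10+3) = 23. Cumulative: 65
Frame 5: STRIKE. 10 + next two rolls (3+1) = 14. Cumulative: 79
Frame 6: OPEN (3+1=4). Cumulative: 83
Frame 7: SPARE (3+7=10). 10 + next roll (5) = 15. Cumulative: 98
Frame 8: OPEN (5+0=5). Cumulative: 103
Frame 9: OPEN (3+6=9). Cumulative: 112
Frame 10: OPEN. Sum of all frame-10 rolls (2+6) = 8. Cumulative: 120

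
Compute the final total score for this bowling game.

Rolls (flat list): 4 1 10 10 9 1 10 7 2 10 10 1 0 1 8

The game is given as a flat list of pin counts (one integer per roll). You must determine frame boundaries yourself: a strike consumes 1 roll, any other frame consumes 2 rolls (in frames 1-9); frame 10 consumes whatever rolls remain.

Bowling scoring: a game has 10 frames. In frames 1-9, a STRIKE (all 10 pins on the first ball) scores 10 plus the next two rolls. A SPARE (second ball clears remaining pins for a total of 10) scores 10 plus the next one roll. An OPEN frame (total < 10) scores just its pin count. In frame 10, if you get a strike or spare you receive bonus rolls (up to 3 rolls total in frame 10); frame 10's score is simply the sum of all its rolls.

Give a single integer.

Answer: 144

Derivation:
Frame 1: OPEN (4+1=5). Cumulative: 5
Frame 2: STRIKE. 10 + next two rolls (10+9) = 29. Cumulative: 34
Frame 3: STRIKE. 10 + next two rolls (9+1) = 20. Cumulative: 54
Frame 4: SPARE (9+1=10). 10 + next roll (10) = 20. Cumulative: 74
Frame 5: STRIKE. 10 + next two rolls (7+2) = 19. Cumulative: 93
Frame 6: OPEN (7+2=9). Cumulative: 102
Frame 7: STRIKE. 10 + next two rolls (10+1) = 21. Cumulative: 123
Frame 8: STRIKE. 10 + next two rolls (1+0) = 11. Cumulative: 134
Frame 9: OPEN (1+0=1). Cumulative: 135
Frame 10: OPEN. Sum of all frame-10 rolls (1+8) = 9. Cumulative: 144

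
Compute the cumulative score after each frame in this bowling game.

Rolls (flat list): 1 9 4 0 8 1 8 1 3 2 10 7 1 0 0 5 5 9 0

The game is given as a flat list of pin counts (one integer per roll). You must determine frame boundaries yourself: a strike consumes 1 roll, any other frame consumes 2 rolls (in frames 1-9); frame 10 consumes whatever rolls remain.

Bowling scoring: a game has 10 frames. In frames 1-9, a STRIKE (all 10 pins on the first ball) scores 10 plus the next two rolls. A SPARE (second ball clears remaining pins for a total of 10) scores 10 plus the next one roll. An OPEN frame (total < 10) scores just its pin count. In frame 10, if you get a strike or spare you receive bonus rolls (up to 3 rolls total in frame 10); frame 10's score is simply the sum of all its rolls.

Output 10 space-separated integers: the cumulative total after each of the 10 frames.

Answer: 14 18 27 36 41 59 67 67 86 95

Derivation:
Frame 1: SPARE (1+9=10). 10 + next roll (4) = 14. Cumulative: 14
Frame 2: OPEN (4+0=4). Cumulative: 18
Frame 3: OPEN (8+1=9). Cumulative: 27
Frame 4: OPEN (8+1=9). Cumulative: 36
Frame 5: OPEN (3+2=5). Cumulative: 41
Frame 6: STRIKE. 10 + next two rolls (7+1) = 18. Cumulative: 59
Frame 7: OPEN (7+1=8). Cumulative: 67
Frame 8: OPEN (0+0=0). Cumulative: 67
Frame 9: SPARE (5+5=10). 10 + next roll (9) = 19. Cumulative: 86
Frame 10: OPEN. Sum of all frame-10 rolls (9+0) = 9. Cumulative: 95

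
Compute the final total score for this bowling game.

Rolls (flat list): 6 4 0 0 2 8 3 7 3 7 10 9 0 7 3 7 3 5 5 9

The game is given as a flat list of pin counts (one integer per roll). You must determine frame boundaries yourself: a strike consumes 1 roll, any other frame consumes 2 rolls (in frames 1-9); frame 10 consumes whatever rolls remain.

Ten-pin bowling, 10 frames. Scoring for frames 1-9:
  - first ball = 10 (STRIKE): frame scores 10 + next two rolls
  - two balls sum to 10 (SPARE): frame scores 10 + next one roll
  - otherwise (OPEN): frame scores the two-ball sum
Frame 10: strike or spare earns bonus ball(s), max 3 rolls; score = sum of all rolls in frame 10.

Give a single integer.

Answer: 135

Derivation:
Frame 1: SPARE (6+4=10). 10 + next roll (0) = 10. Cumulative: 10
Frame 2: OPEN (0+0=0). Cumulative: 10
Frame 3: SPARE (2+8=10). 10 + next roll (3) = 13. Cumulative: 23
Frame 4: SPARE (3+7=10). 10 + next roll (3) = 13. Cumulative: 36
Frame 5: SPARE (3+7=10). 10 + next roll (10) = 20. Cumulative: 56
Frame 6: STRIKE. 10 + next two rolls (9+0) = 19. Cumulative: 75
Frame 7: OPEN (9+0=9). Cumulative: 84
Frame 8: SPARE (7+3=10). 10 + next roll (7) = 17. Cumulative: 101
Frame 9: SPARE (7+3=10). 10 + next roll (5) = 15. Cumulative: 116
Frame 10: SPARE. Sum of all frame-10 rolls (5+5+9) = 19. Cumulative: 135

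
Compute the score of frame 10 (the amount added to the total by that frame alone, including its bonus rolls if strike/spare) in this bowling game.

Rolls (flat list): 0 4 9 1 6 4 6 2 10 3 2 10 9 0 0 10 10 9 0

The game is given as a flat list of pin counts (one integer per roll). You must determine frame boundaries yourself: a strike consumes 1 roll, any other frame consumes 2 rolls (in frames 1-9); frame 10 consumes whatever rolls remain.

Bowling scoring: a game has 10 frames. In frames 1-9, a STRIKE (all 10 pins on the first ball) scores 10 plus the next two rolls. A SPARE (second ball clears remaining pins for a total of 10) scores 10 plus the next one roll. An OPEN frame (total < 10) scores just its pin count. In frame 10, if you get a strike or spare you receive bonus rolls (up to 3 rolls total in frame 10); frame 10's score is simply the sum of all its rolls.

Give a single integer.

Answer: 19

Derivation:
Frame 1: OPEN (0+4=4). Cumulative: 4
Frame 2: SPARE (9+1=10). 10 + next roll (6) = 16. Cumulative: 20
Frame 3: SPARE (6+4=10). 10 + next roll (6) = 16. Cumulative: 36
Frame 4: OPEN (6+2=8). Cumulative: 44
Frame 5: STRIKE. 10 + next two rolls (3+2) = 15. Cumulative: 59
Frame 6: OPEN (3+2=5). Cumulative: 64
Frame 7: STRIKE. 10 + next two rolls (9+0) = 19. Cumulative: 83
Frame 8: OPEN (9+0=9). Cumulative: 92
Frame 9: SPARE (0+10=10). 10 + next roll (10) = 20. Cumulative: 112
Frame 10: STRIKE. Sum of all frame-10 rolls (10+9+0) = 19. Cumulative: 131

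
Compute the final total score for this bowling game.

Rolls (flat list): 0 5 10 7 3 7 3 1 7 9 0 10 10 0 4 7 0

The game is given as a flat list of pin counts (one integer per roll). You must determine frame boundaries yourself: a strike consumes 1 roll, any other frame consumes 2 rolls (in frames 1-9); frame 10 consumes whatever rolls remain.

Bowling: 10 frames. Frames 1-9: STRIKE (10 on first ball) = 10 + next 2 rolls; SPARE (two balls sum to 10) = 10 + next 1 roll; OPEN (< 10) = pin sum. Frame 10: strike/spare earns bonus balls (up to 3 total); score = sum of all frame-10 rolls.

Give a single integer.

Answer: 115

Derivation:
Frame 1: OPEN (0+5=5). Cumulative: 5
Frame 2: STRIKE. 10 + next two rolls (7+3) = 20. Cumulative: 25
Frame 3: SPARE (7+3=10). 10 + next roll (7) = 17. Cumulative: 42
Frame 4: SPARE (7+3=10). 10 + next roll (1) = 11. Cumulative: 53
Frame 5: OPEN (1+7=8). Cumulative: 61
Frame 6: OPEN (9+0=9). Cumulative: 70
Frame 7: STRIKE. 10 + next two rolls (10+0) = 20. Cumulative: 90
Frame 8: STRIKE. 10 + next two rolls (0+4) = 14. Cumulative: 104
Frame 9: OPEN (0+4=4). Cumulative: 108
Frame 10: OPEN. Sum of all frame-10 rolls (7+0) = 7. Cumulative: 115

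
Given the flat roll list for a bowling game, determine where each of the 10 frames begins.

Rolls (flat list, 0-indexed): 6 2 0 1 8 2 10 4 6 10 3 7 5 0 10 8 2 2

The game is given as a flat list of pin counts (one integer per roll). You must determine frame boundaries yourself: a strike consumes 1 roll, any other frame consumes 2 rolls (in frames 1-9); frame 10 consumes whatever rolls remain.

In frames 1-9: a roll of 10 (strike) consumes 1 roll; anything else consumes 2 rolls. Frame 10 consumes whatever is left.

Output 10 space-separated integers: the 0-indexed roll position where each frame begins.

Frame 1 starts at roll index 0: rolls=6,2 (sum=8), consumes 2 rolls
Frame 2 starts at roll index 2: rolls=0,1 (sum=1), consumes 2 rolls
Frame 3 starts at roll index 4: rolls=8,2 (sum=10), consumes 2 rolls
Frame 4 starts at roll index 6: roll=10 (strike), consumes 1 roll
Frame 5 starts at roll index 7: rolls=4,6 (sum=10), consumes 2 rolls
Frame 6 starts at roll index 9: roll=10 (strike), consumes 1 roll
Frame 7 starts at roll index 10: rolls=3,7 (sum=10), consumes 2 rolls
Frame 8 starts at roll index 12: rolls=5,0 (sum=5), consumes 2 rolls
Frame 9 starts at roll index 14: roll=10 (strike), consumes 1 roll
Frame 10 starts at roll index 15: 3 remaining rolls

Answer: 0 2 4 6 7 9 10 12 14 15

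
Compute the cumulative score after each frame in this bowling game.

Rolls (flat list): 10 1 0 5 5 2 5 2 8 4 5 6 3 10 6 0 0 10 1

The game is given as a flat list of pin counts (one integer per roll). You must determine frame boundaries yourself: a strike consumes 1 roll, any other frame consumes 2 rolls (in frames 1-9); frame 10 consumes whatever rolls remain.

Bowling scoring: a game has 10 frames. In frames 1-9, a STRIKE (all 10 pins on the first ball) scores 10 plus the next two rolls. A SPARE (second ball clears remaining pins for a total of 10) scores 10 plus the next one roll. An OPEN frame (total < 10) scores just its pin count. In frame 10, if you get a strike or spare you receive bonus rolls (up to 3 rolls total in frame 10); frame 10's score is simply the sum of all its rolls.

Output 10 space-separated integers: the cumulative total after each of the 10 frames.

Frame 1: STRIKE. 10 + next two rolls (1+0) = 11. Cumulative: 11
Frame 2: OPEN (1+0=1). Cumulative: 12
Frame 3: SPARE (5+5=10). 10 + next roll (2) = 12. Cumulative: 24
Frame 4: OPEN (2+5=7). Cumulative: 31
Frame 5: SPARE (2+8=10). 10 + next roll (4) = 14. Cumulative: 45
Frame 6: OPEN (4+5=9). Cumulative: 54
Frame 7: OPEN (6+3=9). Cumulative: 63
Frame 8: STRIKE. 10 + next two rolls (6+0) = 16. Cumulative: 79
Frame 9: OPEN (6+0=6). Cumulative: 85
Frame 10: SPARE. Sum of all frame-10 rolls (0+10+1) = 11. Cumulative: 96

Answer: 11 12 24 31 45 54 63 79 85 96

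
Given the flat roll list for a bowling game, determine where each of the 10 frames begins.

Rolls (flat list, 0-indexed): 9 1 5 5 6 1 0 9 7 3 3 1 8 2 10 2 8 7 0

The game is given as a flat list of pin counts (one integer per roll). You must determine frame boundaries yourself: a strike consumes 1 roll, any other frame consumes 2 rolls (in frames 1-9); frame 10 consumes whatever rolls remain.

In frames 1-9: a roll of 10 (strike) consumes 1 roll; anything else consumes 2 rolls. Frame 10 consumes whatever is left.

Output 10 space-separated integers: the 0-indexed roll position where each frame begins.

Frame 1 starts at roll index 0: rolls=9,1 (sum=10), consumes 2 rolls
Frame 2 starts at roll index 2: rolls=5,5 (sum=10), consumes 2 rolls
Frame 3 starts at roll index 4: rolls=6,1 (sum=7), consumes 2 rolls
Frame 4 starts at roll index 6: rolls=0,9 (sum=9), consumes 2 rolls
Frame 5 starts at roll index 8: rolls=7,3 (sum=10), consumes 2 rolls
Frame 6 starts at roll index 10: rolls=3,1 (sum=4), consumes 2 rolls
Frame 7 starts at roll index 12: rolls=8,2 (sum=10), consumes 2 rolls
Frame 8 starts at roll index 14: roll=10 (strike), consumes 1 roll
Frame 9 starts at roll index 15: rolls=2,8 (sum=10), consumes 2 rolls
Frame 10 starts at roll index 17: 2 remaining rolls

Answer: 0 2 4 6 8 10 12 14 15 17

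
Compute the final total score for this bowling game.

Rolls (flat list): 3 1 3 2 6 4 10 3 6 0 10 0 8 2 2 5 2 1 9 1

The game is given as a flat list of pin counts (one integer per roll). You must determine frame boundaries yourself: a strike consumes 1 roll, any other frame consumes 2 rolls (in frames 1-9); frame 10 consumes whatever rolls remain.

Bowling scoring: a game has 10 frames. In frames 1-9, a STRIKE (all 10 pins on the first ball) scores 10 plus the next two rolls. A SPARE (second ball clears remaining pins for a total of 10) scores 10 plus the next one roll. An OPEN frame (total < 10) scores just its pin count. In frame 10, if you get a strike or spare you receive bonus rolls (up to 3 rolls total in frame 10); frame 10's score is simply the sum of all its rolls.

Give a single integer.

Answer: 97

Derivation:
Frame 1: OPEN (3+1=4). Cumulative: 4
Frame 2: OPEN (3+2=5). Cumulative: 9
Frame 3: SPARE (6+4=10). 10 + next roll (10) = 20. Cumulative: 29
Frame 4: STRIKE. 10 + next two rolls (3+6) = 19. Cumulative: 48
Frame 5: OPEN (3+6=9). Cumulative: 57
Frame 6: SPARE (0+10=10). 10 + next roll (0) = 10. Cumulative: 67
Frame 7: OPEN (0+8=8). Cumulative: 75
Frame 8: OPEN (2+2=4). Cumulative: 79
Frame 9: OPEN (5+2=7). Cumulative: 86
Frame 10: SPARE. Sum of all frame-10 rolls (1+9+1) = 11. Cumulative: 97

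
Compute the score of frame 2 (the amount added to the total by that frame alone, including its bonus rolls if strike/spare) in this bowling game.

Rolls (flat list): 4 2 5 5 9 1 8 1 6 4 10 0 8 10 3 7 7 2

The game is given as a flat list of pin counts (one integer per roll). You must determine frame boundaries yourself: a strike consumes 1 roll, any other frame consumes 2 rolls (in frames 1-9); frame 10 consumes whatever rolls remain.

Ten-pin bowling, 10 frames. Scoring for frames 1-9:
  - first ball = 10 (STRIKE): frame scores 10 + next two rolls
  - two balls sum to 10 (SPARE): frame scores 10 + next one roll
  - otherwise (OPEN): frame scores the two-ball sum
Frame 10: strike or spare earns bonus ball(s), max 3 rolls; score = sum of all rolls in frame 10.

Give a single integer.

Frame 1: OPEN (4+2=6). Cumulative: 6
Frame 2: SPARE (5+5=10). 10 + next roll (9) = 19. Cumulative: 25
Frame 3: SPARE (9+1=10). 10 + next roll (8) = 18. Cumulative: 43
Frame 4: OPEN (8+1=9). Cumulative: 52

Answer: 19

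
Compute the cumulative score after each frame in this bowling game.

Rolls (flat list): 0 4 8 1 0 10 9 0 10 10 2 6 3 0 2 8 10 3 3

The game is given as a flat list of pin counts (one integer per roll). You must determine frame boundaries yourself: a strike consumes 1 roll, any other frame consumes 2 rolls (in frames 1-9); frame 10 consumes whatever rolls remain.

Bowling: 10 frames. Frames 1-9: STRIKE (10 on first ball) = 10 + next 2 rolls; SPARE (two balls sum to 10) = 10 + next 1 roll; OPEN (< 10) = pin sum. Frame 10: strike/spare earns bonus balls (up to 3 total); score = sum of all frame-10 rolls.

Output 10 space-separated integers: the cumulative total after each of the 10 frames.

Frame 1: OPEN (0+4=4). Cumulative: 4
Frame 2: OPEN (8+1=9). Cumulative: 13
Frame 3: SPARE (0+10=10). 10 + next roll (9) = 19. Cumulative: 32
Frame 4: OPEN (9+0=9). Cumulative: 41
Frame 5: STRIKE. 10 + next two rolls (10+2) = 22. Cumulative: 63
Frame 6: STRIKE. 10 + next two rolls (2+6) = 18. Cumulative: 81
Frame 7: OPEN (2+6=8). Cumulative: 89
Frame 8: OPEN (3+0=3). Cumulative: 92
Frame 9: SPARE (2+8=10). 10 + next roll (10) = 20. Cumulative: 112
Frame 10: STRIKE. Sum of all frame-10 rolls (10+3+3) = 16. Cumulative: 128

Answer: 4 13 32 41 63 81 89 92 112 128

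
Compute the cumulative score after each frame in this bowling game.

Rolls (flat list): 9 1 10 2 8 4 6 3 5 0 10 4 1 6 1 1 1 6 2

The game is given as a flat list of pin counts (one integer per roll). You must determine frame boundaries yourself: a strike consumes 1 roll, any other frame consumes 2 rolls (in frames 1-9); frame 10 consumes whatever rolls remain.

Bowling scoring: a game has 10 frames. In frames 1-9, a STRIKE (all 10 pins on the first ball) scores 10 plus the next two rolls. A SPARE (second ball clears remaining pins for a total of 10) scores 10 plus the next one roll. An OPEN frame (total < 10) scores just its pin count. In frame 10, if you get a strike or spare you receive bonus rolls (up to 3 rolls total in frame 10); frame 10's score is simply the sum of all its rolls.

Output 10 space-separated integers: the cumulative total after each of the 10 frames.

Answer: 20 40 54 67 75 89 94 101 103 111

Derivation:
Frame 1: SPARE (9+1=10). 10 + next roll (10) = 20. Cumulative: 20
Frame 2: STRIKE. 10 + next two rolls (2+8) = 20. Cumulative: 40
Frame 3: SPARE (2+8=10). 10 + next roll (4) = 14. Cumulative: 54
Frame 4: SPARE (4+6=10). 10 + next roll (3) = 13. Cumulative: 67
Frame 5: OPEN (3+5=8). Cumulative: 75
Frame 6: SPARE (0+10=10). 10 + next roll (4) = 14. Cumulative: 89
Frame 7: OPEN (4+1=5). Cumulative: 94
Frame 8: OPEN (6+1=7). Cumulative: 101
Frame 9: OPEN (1+1=2). Cumulative: 103
Frame 10: OPEN. Sum of all frame-10 rolls (6+2) = 8. Cumulative: 111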